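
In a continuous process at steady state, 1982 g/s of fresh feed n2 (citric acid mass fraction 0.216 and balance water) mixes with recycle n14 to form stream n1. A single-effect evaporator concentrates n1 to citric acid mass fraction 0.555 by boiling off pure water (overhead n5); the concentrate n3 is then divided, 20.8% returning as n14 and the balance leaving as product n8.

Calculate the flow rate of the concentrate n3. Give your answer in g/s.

974 g/s

Overall citric acid balance (none leaves overhead): citric acid in fresh feed = citric acid in product, i.e. 1982×0.216 = (1−0.208)·n3·0.555.
n3 = 428.11/(0.555×0.792) = 973.96 g/s.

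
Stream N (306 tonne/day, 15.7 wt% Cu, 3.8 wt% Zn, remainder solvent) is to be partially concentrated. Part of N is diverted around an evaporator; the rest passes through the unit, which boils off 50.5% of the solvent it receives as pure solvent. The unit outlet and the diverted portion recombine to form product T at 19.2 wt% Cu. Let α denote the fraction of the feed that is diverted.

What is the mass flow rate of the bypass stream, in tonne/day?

168.8 tonne/day

All 306×0.157 = 48.042 tonne/day of Cu reaches T, so T = 48.042/0.192 = 250.22 tonne/day and vapour = 55.781 tonne/day.
The evaporator receives (1−α)·306 of feed at 0.805 solvent and removes 0.505 of that solvent:
0.505×0.805×(1−α)×306 = 55.781
(1−α) = 55.781/124.4 = 0.4484;  α = 0.5516.
Bypass flow = 0.5516×306 = 168.79 tonne/day.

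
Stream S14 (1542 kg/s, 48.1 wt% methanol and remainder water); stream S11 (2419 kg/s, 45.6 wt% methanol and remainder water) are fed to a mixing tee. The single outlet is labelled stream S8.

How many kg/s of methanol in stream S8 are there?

methanol out = methanol in = 1542×0.481 + 2419×0.456 = 1844.8 kg/s.

1845 kg/s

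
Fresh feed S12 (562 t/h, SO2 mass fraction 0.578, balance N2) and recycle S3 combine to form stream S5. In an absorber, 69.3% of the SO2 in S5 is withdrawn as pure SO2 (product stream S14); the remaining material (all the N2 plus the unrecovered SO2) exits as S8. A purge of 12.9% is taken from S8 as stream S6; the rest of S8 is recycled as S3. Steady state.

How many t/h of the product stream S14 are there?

307.3 t/h

SO2 in S5: m_A = 562×0.578 + (1−0.129)·(1−0.693)·m_A, so m_A = 324.84/0.7326 = 443.4 t/h.
Product S14 = 0.693×443.4 = 307.28 t/h.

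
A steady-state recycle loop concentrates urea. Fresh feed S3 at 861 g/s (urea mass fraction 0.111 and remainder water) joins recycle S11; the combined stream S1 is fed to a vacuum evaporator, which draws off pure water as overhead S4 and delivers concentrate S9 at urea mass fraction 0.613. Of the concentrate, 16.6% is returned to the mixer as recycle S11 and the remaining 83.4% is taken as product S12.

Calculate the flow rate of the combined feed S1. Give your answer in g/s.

Overall urea balance (none leaves overhead): urea in fresh feed = urea in product, i.e. 861×0.111 = (1−0.166)·S9·0.613.
S9 = 95.571/(0.613×0.834) = 186.94 g/s.
Recycle S11 = 0.166×186.94 = 31.032 g/s.
Combined feed S1 = 861 + 31.032 = 892.03 g/s.

892 g/s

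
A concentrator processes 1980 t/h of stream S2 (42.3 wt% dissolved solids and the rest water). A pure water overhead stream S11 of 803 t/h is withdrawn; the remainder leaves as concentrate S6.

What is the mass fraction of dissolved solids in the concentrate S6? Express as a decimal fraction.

0.712

dissolved solids is not removed: 1980×0.423 = 837.54 t/h of dissolved solids enters S6.
Concentrate = 1980 − 803 = 1177 t/h.
Mass fraction = 837.54/1177 = 0.712.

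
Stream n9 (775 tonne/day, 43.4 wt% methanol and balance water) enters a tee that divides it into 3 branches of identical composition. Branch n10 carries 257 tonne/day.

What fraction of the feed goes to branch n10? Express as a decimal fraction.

0.332

Fraction to n10 = 257/775 = 0.3316.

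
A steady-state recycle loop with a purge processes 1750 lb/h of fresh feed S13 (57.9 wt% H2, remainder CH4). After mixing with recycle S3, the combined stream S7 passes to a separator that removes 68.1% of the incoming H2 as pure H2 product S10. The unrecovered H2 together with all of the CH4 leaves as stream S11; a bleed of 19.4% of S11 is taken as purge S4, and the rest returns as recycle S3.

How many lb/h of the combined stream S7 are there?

5162 lb/h

CH4 enters only via S13 and leaves only via the purge: 1750×0.421 = 0.194×(CH4 in S11), and the separator passes all CH4, so CH4 in S7 = CH4 in S11 = 3797.7 lb/h.
H2 in S7: m_A = 1750×0.579 + (1−0.194)·(1−0.681)·m_A, so m_A = 1013.2/0.7429 = 1363.9 lb/h.
S7 = 1363.9 + 3797.7 = 5161.6 lb/h.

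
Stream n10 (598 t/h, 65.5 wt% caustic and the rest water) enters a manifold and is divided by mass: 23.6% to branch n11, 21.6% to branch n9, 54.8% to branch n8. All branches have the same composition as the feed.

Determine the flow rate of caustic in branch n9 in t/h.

Branch n9 total = 0.216×598 = 129.17 t/h.
caustic in n9 = 0.655×129.17 = 84.605 t/h.

84.61 t/h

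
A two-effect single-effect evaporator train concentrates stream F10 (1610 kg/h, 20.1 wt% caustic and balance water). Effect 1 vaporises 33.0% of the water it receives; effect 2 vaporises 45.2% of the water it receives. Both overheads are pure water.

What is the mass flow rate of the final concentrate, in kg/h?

water in feed = 1610×0.799 = 1286.4 kg/h.
After stage 1: water left = (1−0.330)×1286.4 = 861.88; stream total = 1185.5 kg/h.
After stage 2: water left = (1−0.452)×861.88 = 472.31; final concentrate = 795.92 kg/h.

795.9 kg/h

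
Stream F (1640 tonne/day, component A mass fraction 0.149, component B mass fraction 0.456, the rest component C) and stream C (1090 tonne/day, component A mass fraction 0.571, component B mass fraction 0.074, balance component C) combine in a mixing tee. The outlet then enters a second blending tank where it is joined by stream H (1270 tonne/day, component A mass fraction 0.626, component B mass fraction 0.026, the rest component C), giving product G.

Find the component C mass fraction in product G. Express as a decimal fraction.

Overall, product flow = 4000 tonne/day.
component C in = 1640×0.395 + 1090×0.355 + 1270×0.348 = 1476.7 tonne/day.
component C fraction in G = 0.369.

0.369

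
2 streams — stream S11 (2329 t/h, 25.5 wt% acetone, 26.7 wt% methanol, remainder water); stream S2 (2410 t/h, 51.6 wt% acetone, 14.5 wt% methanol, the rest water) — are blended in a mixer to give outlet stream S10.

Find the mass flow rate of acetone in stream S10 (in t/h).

1837 t/h

acetone out = acetone in = 2329×0.255 + 2410×0.516 = 1837.5 t/h.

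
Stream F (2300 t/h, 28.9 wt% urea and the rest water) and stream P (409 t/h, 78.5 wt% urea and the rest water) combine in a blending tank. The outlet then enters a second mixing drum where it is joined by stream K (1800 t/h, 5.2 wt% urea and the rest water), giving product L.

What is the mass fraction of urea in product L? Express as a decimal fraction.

0.2394

Overall, product flow = 4509 t/h.
urea in = 2300×0.289 + 409×0.785 + 1800×0.052 = 1079.4 t/h.
urea fraction in L = 0.2394.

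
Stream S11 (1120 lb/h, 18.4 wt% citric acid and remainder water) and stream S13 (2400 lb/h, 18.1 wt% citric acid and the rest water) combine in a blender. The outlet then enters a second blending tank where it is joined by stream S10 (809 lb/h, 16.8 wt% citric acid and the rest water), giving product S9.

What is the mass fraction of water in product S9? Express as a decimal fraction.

Overall, product flow = 4329 lb/h.
water in = 1120×0.816 + 2400×0.819 + 809×0.832 = 3552.6 lb/h.
water fraction in S9 = 0.821.

0.821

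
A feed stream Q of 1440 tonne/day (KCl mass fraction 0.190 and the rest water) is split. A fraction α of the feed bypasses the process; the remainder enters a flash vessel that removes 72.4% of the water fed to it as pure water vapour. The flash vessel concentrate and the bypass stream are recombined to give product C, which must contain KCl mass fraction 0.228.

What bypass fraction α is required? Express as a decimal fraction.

0.716

All 1440×0.190 = 273.6 tonne/day of KCl reaches C, so C = 273.6/0.228 = 1200 tonne/day and vapour = 240 tonne/day.
The evaporator receives (1−α)·1440 of feed at 0.810 water and removes 0.724 of that water:
0.724×0.810×(1−α)×1440 = 240
(1−α) = 240/844.47 = 0.2842;  α = 0.7158.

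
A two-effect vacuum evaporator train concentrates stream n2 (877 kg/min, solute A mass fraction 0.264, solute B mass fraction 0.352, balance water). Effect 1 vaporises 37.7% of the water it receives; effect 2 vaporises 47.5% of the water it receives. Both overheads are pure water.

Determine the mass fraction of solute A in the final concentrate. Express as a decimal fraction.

0.356

water in feed = 877×0.384 = 336.77 kg/min.
After stage 1: water left = (1−0.377)×336.77 = 209.81; stream total = 750.04 kg/min.
After stage 2: water left = (1−0.475)×209.81 = 110.15; final concentrate = 650.38 kg/min.
solute A fraction = 231.53/650.38 = 0.356.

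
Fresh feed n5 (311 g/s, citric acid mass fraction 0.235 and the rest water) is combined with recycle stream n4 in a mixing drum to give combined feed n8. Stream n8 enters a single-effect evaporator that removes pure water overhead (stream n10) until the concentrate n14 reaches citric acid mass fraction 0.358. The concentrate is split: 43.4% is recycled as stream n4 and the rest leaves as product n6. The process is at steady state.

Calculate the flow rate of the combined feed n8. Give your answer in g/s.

467.5 g/s

Overall citric acid balance (none leaves overhead): citric acid in fresh feed = citric acid in product, i.e. 311×0.235 = (1−0.434)·n14·0.358.
n14 = 73.085/(0.358×0.566) = 360.69 g/s.
Recycle n4 = 0.434×360.69 = 156.54 g/s.
Combined feed n8 = 311 + 156.54 = 467.54 g/s.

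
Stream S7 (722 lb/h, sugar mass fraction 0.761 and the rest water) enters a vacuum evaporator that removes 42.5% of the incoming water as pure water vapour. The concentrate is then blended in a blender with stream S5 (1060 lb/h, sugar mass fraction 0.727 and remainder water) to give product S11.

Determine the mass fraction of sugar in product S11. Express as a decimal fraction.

0.773

Vapour removed = 0.425×0.239×722 = 73.337 lb/h; concentrate = 648.66 lb/h.
sugar reaching the mixer = 549.44 (from concentrate) + 1060×0.727 = 1320.1 lb/h.
Product flow = 648.66 + 1060 = 1708.7 lb/h; sugar fraction = 0.773.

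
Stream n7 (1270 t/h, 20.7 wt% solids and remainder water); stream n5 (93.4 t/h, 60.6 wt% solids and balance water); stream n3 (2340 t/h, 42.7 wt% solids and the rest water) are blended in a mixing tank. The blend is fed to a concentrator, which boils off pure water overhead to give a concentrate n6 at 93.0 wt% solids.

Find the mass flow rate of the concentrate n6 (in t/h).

1418 t/h

solids entering = 1270×0.207 + 93.4×0.606 + 2340×0.427 = 1318.7 t/h.
All solids reports to n6, so n6 = 1318.7/0.930 = 1417.9 t/h.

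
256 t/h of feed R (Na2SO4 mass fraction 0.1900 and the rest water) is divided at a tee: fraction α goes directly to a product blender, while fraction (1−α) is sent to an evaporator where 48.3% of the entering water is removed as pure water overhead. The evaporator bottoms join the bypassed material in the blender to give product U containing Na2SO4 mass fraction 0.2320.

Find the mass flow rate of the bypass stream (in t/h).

137.5 t/h

All 256×0.190 = 48.64 t/h of Na2SO4 reaches U, so U = 48.64/0.232 = 209.66 t/h and vapour = 46.345 t/h.
The evaporator receives (1−α)·256 of feed at 0.810 water and removes 0.483 of that water:
0.483×0.810×(1−α)×256 = 46.345
(1−α) = 46.345/100.15 = 0.4627;  α = 0.5373.
Bypass flow = 0.5373×256 = 137.54 t/h.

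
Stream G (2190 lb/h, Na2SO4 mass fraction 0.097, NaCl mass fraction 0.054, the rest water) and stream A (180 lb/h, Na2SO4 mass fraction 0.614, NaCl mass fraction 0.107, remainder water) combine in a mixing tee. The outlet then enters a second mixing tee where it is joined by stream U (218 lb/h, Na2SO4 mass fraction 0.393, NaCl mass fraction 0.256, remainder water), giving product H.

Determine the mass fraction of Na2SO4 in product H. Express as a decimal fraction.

Overall, product flow = 2588 lb/h.
Na2SO4 in = 2190×0.097 + 180×0.614 + 218×0.393 = 408.62 lb/h.
Na2SO4 fraction in H = 0.158.

0.158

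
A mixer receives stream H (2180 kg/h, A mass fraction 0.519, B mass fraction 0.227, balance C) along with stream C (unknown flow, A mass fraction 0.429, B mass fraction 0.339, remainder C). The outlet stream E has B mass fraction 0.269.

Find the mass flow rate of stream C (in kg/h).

1308 kg/h

Let C be the unknown flow. Total out = 2180 + C.
B balance: 494.86 + 0.339·C = 0.269·(2180 + C)
(0.339 − 0.269)·C = 0.269×2180 − 494.86 = 91.56
C = 91.56 / 0.070 = 1308 kg/h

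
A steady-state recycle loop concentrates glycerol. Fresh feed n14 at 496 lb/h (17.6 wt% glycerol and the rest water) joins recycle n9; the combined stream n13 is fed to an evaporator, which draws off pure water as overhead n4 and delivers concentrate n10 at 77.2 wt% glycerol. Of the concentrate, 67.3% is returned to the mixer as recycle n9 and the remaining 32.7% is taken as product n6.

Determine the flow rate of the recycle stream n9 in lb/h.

Overall glycerol balance (none leaves overhead): glycerol in fresh feed = glycerol in product, i.e. 496×0.176 = (1−0.673)·n10·0.772.
n10 = 87.296/(0.772×0.327) = 345.8 lb/h.
Recycle n9 = 0.673×345.8 = 232.73 lb/h.

232.7 lb/h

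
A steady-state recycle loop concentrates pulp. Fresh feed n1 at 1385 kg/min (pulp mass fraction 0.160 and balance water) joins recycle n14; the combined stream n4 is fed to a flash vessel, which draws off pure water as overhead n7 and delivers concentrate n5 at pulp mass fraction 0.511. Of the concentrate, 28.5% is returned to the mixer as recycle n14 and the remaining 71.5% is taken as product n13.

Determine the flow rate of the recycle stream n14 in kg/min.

172.9 kg/min

Overall pulp balance (none leaves overhead): pulp in fresh feed = pulp in product, i.e. 1385×0.160 = (1−0.285)·n5·0.511.
n5 = 221.6/(0.511×0.715) = 606.52 kg/min.
Recycle n14 = 0.285×606.52 = 172.86 kg/min.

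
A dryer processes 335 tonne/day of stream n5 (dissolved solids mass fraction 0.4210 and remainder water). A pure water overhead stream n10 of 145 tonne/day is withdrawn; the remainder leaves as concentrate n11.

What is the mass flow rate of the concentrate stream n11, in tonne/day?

190 tonne/day

Concentrate = 335 − 145 = 190 tonne/day.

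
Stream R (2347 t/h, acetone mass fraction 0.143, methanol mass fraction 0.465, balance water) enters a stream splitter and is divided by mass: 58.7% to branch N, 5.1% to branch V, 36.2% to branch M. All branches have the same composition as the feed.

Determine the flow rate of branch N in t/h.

Branch N flow = 0.587×2347 = 1377.7 t/h.

1378 t/h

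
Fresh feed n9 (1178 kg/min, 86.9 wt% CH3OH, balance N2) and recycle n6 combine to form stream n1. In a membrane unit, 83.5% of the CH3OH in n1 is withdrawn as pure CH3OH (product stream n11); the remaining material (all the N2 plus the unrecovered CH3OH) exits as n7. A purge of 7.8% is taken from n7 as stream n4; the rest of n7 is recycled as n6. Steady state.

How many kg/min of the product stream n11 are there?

1008 kg/min

CH3OH in n1: m_A = 1178×0.869 + (1−0.078)·(1−0.835)·m_A, so m_A = 1023.7/0.8479 = 1207.4 kg/min.
Product n11 = 0.835×1207.4 = 1008.1 kg/min.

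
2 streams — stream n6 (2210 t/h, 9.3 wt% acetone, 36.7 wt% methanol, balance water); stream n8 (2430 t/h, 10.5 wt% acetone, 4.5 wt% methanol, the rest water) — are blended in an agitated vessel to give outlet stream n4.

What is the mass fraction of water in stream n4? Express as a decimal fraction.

Total flow out = 2210 + 2430 = 4640 t/h.
water in = 2210×0.540 + 2430×0.850 = 3258.9 t/h.
water mass fraction in n4 = 3258.9/4640 = 0.702.

0.702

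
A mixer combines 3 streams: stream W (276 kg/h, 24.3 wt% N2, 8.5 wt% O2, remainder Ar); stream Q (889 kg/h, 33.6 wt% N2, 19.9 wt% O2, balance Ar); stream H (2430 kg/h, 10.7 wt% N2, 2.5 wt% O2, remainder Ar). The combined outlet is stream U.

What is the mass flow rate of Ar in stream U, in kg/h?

Ar out = Ar in = 276×0.672 + 889×0.465 + 2430×0.868 = 2708.1 kg/h.

2708 kg/h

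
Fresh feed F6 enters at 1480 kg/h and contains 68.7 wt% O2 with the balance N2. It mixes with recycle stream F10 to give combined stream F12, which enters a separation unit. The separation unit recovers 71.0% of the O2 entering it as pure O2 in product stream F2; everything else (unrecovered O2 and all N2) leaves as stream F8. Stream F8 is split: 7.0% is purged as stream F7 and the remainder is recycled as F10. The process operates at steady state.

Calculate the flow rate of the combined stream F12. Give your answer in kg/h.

8010 kg/h

N2 enters only via F6 and leaves only via the purge: 1480×0.313 = 0.070×(N2 in F8), and the separation unit passes all N2, so N2 in F12 = N2 in F8 = 6617.7 kg/h.
O2 in F12: m_A = 1480×0.687 + (1−0.070)·(1−0.710)·m_A, so m_A = 1016.8/0.7303 = 1392.2 kg/h.
F12 = 1392.2 + 6617.7 = 8010 kg/h.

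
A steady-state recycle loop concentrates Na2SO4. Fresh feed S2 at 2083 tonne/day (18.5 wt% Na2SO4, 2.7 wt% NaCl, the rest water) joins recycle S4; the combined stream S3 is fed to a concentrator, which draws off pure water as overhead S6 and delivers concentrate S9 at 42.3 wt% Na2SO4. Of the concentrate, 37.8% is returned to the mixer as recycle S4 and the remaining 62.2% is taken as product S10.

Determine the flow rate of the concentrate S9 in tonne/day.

Overall Na2SO4 balance (none leaves overhead): Na2SO4 in fresh feed = Na2SO4 in product, i.e. 2083×0.185 = (1−0.378)·S9·0.423.
S9 = 385.36/(0.423×0.622) = 1464.6 tonne/day.

1465 tonne/day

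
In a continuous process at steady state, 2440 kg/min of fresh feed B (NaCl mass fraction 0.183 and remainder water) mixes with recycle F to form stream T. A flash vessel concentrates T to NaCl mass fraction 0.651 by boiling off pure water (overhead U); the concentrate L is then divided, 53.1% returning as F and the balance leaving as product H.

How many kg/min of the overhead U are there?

1754 kg/min

Overall NaCl balance (none leaves overhead): NaCl in fresh feed = NaCl in product, i.e. 2440×0.183 = (1−0.531)·L·0.651.
L = 446.52/(0.651×0.469) = 1462.5 kg/min.
Recycle F = 0.531×1462.5 = 776.57 kg/min.
Combined feed T = 2440 + 776.57 = 3216.6 kg/min.
Overhead U = T − L = 3216.6 − 1462.5 = 1754.1 kg/min.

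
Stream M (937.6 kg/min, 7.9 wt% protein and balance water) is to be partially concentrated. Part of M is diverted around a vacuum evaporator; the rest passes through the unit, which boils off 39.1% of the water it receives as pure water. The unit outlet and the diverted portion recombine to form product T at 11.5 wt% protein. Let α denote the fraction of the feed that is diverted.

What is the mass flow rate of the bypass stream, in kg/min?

122.5 kg/min

All 937.6×0.079 = 74.07 kg/min of protein reaches T, so T = 74.07/0.115 = 644.09 kg/min and vapour = 293.51 kg/min.
The evaporator receives (1−α)·937.6 of feed at 0.921 water and removes 0.391 of that water:
0.391×0.921×(1−α)×937.6 = 293.51
(1−α) = 293.51/337.64 = 0.8693;  α = 0.1307.
Bypass flow = 0.1307×937.6 = 122.55 kg/min.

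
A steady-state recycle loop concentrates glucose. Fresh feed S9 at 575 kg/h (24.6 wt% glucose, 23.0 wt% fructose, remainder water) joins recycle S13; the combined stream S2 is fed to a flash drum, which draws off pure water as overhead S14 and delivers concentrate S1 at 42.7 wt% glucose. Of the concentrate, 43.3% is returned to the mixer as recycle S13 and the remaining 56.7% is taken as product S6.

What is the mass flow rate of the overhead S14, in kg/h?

Overall glucose balance (none leaves overhead): glucose in fresh feed = glucose in product, i.e. 575×0.246 = (1−0.433)·S1·0.427.
S1 = 141.45/(0.427×0.567) = 584.24 kg/h.
Recycle S13 = 0.433×584.24 = 252.98 kg/h.
Combined feed S2 = 575 + 252.98 = 827.98 kg/h.
Overhead S14 = S2 − S1 = 827.98 − 584.24 = 243.74 kg/h.

243.7 kg/h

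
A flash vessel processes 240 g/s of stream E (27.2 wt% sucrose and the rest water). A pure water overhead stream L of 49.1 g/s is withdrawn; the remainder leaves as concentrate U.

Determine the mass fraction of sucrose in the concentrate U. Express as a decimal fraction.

sucrose is not removed: 240×0.272 = 65.28 g/s of sucrose enters U.
Concentrate = 240 − 49.1 = 190.9 g/s.
Mass fraction = 65.28/190.9 = 0.342.

0.342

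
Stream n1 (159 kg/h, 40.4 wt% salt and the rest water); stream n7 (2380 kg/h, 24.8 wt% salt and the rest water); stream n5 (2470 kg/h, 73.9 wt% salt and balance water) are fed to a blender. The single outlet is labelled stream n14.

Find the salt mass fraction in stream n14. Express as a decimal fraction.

0.495

Total flow out = 159 + 2380 + 2470 = 5009 kg/h.
salt in = 159×0.404 + 2380×0.248 + 2470×0.739 = 2479.8 kg/h.
salt mass fraction in n14 = 2479.8/5009 = 0.495.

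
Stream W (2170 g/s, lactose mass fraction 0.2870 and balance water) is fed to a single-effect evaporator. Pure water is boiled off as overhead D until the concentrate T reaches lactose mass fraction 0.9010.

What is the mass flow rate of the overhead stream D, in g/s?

lactose is conserved: 2170×0.287 = 622.79 g/s all reports to the concentrate.
Concentrate = 622.79/(target fraction) = 691.22 g/s.
Overhead = 2170 − 691.22 = 1478.8 g/s.

1479 g/s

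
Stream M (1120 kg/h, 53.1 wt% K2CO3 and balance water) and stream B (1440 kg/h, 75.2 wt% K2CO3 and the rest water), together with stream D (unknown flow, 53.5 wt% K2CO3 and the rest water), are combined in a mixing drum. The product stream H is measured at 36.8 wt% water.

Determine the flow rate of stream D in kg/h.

615.3 kg/h

Let D be the unknown flow. Total out = 2560 + D.
water balance: 882.4 + 0.465·D = 0.368·(2560 + D)
(0.465 − 0.368)·D = 0.368×2560 − 882.4 = 59.68
D = 59.68 / 0.097 = 615.26 kg/h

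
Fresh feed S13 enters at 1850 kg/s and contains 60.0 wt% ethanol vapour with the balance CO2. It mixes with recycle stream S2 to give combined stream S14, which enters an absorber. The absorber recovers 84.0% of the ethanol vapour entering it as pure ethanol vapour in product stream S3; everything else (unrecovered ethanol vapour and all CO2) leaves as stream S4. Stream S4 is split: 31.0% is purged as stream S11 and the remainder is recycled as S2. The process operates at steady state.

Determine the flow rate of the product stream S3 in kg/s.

1048 kg/s

ethanol vapour in S14: m_A = 1850×0.600 + (1−0.310)·(1−0.840)·m_A, so m_A = 1110/0.8896 = 1247.8 kg/s.
Product S3 = 0.840×1247.8 = 1048.1 kg/s.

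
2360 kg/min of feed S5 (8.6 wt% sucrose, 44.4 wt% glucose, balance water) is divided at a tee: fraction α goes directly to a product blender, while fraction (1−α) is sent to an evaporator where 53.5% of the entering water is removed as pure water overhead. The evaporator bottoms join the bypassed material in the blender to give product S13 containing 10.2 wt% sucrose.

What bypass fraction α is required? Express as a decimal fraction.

All 2360×0.086 = 202.96 kg/min of sucrose reaches S13, so S13 = 202.96/0.102 = 1989.8 kg/min and vapour = 370.2 kg/min.
The evaporator receives (1−α)·2360 of feed at 0.470 water and removes 0.535 of that water:
0.535×0.470×(1−α)×2360 = 370.2
(1−α) = 370.2/593.42 = 0.6238;  α = 0.3762.

0.376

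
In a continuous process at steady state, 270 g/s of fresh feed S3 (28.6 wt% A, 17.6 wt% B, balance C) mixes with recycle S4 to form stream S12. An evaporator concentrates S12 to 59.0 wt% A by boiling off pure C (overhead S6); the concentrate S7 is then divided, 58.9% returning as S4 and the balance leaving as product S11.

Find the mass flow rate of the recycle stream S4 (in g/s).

Overall A balance (none leaves overhead): A in fresh feed = A in product, i.e. 270×0.286 = (1−0.589)·S7·0.590.
S7 = 77.22/(0.590×0.411) = 318.45 g/s.
Recycle S4 = 0.589×318.45 = 187.56 g/s.

187.6 g/s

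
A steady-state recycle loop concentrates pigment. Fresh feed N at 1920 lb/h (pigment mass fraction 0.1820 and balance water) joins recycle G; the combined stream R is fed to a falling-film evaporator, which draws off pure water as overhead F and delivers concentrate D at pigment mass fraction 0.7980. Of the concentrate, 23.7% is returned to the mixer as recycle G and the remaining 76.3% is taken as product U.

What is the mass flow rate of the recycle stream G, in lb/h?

Overall pigment balance (none leaves overhead): pigment in fresh feed = pigment in product, i.e. 1920×0.182 = (1−0.237)·D·0.798.
D = 349.44/(0.798×0.763) = 573.91 lb/h.
Recycle G = 0.237×573.91 = 136.02 lb/h.

136 lb/h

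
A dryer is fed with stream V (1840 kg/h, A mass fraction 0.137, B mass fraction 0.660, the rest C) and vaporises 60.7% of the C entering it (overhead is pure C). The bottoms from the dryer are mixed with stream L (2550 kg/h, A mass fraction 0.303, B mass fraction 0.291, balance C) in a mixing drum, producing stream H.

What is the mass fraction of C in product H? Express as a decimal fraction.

0.284

Vapour removed = 0.607×0.203×1840 = 226.73 kg/h; concentrate = 1613.3 kg/h.
C reaching the mixer = 146.79 (from concentrate) + 2550×0.406 = 1182.1 kg/h.
Product flow = 1613.3 + 2550 = 4163.3 kg/h; C fraction = 0.284.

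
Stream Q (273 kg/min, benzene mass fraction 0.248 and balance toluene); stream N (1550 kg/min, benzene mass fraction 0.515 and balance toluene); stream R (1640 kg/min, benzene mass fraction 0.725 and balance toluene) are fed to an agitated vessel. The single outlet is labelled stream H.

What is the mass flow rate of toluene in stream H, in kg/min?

1408 kg/min

toluene out = toluene in = 273×0.752 + 1550×0.485 + 1640×0.275 = 1408 kg/min.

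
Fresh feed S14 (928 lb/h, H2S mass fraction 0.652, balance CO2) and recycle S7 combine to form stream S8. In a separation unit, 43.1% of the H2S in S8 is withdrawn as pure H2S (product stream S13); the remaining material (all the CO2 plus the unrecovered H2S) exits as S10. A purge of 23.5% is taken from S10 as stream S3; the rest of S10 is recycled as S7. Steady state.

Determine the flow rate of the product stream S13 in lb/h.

H2S in S8: m_A = 928×0.652 + (1−0.235)·(1−0.431)·m_A, so m_A = 605.06/0.5647 = 1071.4 lb/h.
Product S13 = 0.431×1071.4 = 461.79 lb/h.

461.8 lb/h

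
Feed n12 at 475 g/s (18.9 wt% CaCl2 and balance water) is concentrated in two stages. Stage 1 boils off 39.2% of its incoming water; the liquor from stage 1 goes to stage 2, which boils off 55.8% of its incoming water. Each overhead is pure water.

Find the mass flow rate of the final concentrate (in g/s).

water in feed = 475×0.811 = 385.23 g/s.
After stage 1: water left = (1−0.392)×385.23 = 234.22; stream total = 323.99 g/s.
After stage 2: water left = (1−0.558)×234.22 = 103.52; final concentrate = 193.3 g/s.

193.3 g/s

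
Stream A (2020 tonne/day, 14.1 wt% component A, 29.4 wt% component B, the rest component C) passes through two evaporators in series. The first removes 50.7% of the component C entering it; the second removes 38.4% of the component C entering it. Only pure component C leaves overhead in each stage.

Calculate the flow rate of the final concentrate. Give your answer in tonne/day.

1225 tonne/day

component C in feed = 2020×0.565 = 1141.3 tonne/day.
After stage 1: component C left = (1−0.507)×1141.3 = 562.66; stream total = 1441.4 tonne/day.
After stage 2: component C left = (1−0.384)×562.66 = 346.6; final concentrate = 1225.3 tonne/day.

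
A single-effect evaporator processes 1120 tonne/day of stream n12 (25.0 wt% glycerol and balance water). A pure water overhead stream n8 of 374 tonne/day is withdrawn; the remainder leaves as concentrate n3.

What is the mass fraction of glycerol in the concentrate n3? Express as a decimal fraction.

glycerol is not removed: 1120×0.250 = 280 tonne/day of glycerol enters n3.
Concentrate = 1120 − 374 = 746 tonne/day.
Mass fraction = 280/746 = 0.3753.

0.3753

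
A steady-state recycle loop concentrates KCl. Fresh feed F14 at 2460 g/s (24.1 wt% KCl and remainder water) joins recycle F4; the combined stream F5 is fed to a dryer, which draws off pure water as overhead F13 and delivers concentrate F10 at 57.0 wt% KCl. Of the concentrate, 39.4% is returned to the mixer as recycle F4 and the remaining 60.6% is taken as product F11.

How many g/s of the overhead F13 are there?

Overall KCl balance (none leaves overhead): KCl in fresh feed = KCl in product, i.e. 2460×0.241 = (1−0.394)·F10·0.570.
F10 = 592.86/(0.570×0.606) = 1716.3 g/s.
Recycle F4 = 0.394×1716.3 = 676.24 g/s.
Combined feed F5 = 2460 + 676.24 = 3136.2 g/s.
Overhead F13 = F5 − F10 = 3136.2 − 1716.3 = 1419.9 g/s.

1420 g/s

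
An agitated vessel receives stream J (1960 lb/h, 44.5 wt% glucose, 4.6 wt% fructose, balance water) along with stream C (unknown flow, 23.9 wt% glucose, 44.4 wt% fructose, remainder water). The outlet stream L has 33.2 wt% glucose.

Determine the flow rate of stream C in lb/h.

Let C be the unknown flow. Total out = 1960 + C.
glucose balance: 872.2 + 0.239·C = 0.332·(1960 + C)
(0.239 − 0.332)·C = 0.332×1960 − 872.2 = -221.48
C = -221.48 / -0.093 = 2381.5 lb/h

2382 lb/h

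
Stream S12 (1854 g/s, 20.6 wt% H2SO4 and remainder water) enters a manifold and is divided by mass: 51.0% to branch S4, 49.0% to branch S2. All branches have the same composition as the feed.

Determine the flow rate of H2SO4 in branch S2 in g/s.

Branch S2 total = 0.490×1854 = 908.46 g/s.
H2SO4 in S2 = 0.206×908.46 = 187.14 g/s.

187.1 g/s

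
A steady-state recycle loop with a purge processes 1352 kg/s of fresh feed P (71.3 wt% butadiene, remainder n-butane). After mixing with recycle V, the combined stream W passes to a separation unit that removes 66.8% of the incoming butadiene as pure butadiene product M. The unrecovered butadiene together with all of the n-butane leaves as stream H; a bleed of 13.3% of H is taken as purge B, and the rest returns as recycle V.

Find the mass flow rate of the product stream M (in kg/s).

904.2 kg/s

butadiene in W: m_A = 1352×0.713 + (1−0.133)·(1−0.668)·m_A, so m_A = 963.98/0.7122 = 1353.6 kg/s.
Product M = 0.668×1353.6 = 904.21 kg/s.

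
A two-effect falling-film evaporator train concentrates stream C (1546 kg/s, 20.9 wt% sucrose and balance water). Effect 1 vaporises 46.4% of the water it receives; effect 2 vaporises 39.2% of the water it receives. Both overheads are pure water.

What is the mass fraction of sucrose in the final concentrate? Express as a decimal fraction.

water in feed = 1546×0.791 = 1222.9 kg/s.
After stage 1: water left = (1−0.464)×1222.9 = 655.47; stream total = 978.58 kg/s.
After stage 2: water left = (1−0.392)×655.47 = 398.52; final concentrate = 721.64 kg/s.
sucrose fraction = 323.11/721.64 = 0.4478.

0.4478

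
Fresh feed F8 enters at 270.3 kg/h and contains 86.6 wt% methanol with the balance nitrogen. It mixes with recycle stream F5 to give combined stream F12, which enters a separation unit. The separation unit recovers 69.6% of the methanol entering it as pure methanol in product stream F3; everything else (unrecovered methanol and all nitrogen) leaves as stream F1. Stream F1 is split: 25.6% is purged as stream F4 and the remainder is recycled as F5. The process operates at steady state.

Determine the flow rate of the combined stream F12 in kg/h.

nitrogen enters only via F8 and leaves only via the purge: 270.3×0.134 = 0.256×(nitrogen in F1), and the separation unit passes all nitrogen, so nitrogen in F12 = nitrogen in F1 = 141.49 kg/h.
methanol in F12: m_A = 270.3×0.866 + (1−0.256)·(1−0.696)·m_A, so m_A = 234.08/0.7738 = 302.5 kg/h.
F12 = 302.5 + 141.49 = 443.98 kg/h.

444 kg/h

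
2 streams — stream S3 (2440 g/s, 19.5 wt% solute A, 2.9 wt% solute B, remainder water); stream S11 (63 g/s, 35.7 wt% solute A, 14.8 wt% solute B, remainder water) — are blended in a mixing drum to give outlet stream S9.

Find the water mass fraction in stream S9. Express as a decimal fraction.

0.769

Total flow out = 2440 + 63 = 2503 g/s.
water in = 2440×0.776 + 63×0.495 = 1924.6 g/s.
water mass fraction in S9 = 1924.6/2503 = 0.769.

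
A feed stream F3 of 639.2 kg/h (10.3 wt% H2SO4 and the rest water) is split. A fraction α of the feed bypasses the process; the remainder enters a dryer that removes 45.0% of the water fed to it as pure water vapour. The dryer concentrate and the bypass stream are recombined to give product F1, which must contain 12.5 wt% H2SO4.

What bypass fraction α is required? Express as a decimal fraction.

0.564

All 639.2×0.103 = 65.838 kg/h of H2SO4 reaches F1, so F1 = 65.838/0.125 = 526.7 kg/h and vapour = 112.5 kg/h.
The evaporator receives (1−α)·639.2 of feed at 0.897 water and removes 0.450 of that water:
0.450×0.897×(1−α)×639.2 = 112.5
(1−α) = 112.5/258.01 = 0.4360;  α = 0.5640.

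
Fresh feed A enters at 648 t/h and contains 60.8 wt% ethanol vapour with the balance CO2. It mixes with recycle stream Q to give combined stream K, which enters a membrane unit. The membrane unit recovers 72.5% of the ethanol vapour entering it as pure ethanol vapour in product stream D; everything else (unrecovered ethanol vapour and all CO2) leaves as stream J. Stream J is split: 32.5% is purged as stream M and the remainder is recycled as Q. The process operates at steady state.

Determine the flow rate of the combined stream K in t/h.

1265 t/h

CO2 enters only via A and leaves only via the purge: 648×0.392 = 0.325×(CO2 in J), and the membrane unit passes all CO2, so CO2 in K = CO2 in J = 781.59 t/h.
ethanol vapour in K: m_A = 648×0.608 + (1−0.325)·(1−0.725)·m_A, so m_A = 393.98/0.8144 = 483.79 t/h.
K = 483.79 + 781.59 = 1265.4 t/h.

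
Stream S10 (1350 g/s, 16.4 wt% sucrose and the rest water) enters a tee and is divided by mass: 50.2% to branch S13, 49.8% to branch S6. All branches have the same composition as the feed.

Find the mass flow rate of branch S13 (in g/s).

Branch S13 flow = 0.502×1350 = 677.7 g/s.

677.7 g/s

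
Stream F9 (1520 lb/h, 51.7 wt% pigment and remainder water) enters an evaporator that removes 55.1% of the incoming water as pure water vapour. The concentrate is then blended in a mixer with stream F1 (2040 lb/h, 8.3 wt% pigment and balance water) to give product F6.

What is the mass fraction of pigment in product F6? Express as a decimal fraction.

0.3027

Vapour removed = 0.551×0.483×1520 = 404.52 lb/h; concentrate = 1115.5 lb/h.
pigment reaching the mixer = 785.84 (from concentrate) + 2040×0.083 = 955.16 lb/h.
Product flow = 1115.5 + 2040 = 3155.5 lb/h; pigment fraction = 0.3027.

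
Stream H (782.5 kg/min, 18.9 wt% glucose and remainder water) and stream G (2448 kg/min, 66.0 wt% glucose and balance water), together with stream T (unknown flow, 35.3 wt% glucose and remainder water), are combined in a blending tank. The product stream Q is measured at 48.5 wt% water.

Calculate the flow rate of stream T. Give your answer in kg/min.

Let T be the unknown flow. Total out = 3230.5 + T.
water balance: 1466.9 + 0.647·T = 0.485·(3230.5 + T)
(0.647 − 0.485)·T = 0.485×3230.5 − 1466.9 = 99.865
T = 99.865 / 0.162 = 616.45 kg/min

616.5 kg/min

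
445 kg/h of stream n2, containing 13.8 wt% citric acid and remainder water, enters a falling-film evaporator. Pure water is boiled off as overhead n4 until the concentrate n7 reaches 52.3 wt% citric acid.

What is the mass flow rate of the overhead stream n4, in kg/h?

327.6 kg/h

citric acid is conserved: 445×0.138 = 61.41 kg/h all reports to the concentrate.
Concentrate = 61.41/(target fraction) = 117.42 kg/h.
Overhead = 445 − 117.42 = 327.58 kg/h.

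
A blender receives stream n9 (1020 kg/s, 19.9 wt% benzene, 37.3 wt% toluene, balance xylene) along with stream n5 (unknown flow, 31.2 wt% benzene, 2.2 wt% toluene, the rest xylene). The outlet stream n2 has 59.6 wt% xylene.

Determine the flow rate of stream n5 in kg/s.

Let n5 be the unknown flow. Total out = 1020 + n5.
xylene balance: 436.56 + 0.666·n5 = 0.596·(1020 + n5)
(0.666 − 0.596)·n5 = 0.596×1020 − 436.56 = 171.36
n5 = 171.36 / 0.070 = 2448 kg/s

2448 kg/s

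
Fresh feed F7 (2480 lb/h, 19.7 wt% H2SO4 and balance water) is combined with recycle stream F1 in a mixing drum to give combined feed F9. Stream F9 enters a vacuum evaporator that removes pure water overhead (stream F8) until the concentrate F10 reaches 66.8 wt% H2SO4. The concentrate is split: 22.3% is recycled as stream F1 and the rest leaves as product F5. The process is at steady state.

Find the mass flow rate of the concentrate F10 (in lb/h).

941.3 lb/h

Overall H2SO4 balance (none leaves overhead): H2SO4 in fresh feed = H2SO4 in product, i.e. 2480×0.197 = (1−0.223)·F10·0.668.
F10 = 488.56/(0.668×0.777) = 941.28 lb/h.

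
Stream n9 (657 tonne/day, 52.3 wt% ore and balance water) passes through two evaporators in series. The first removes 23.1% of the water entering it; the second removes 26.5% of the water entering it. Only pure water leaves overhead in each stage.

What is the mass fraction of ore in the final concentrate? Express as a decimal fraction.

water in feed = 657×0.477 = 313.39 tonne/day.
After stage 1: water left = (1−0.231)×313.39 = 241; stream total = 584.61 tonne/day.
After stage 2: water left = (1−0.265)×241 = 177.13; final concentrate = 520.74 tonne/day.
ore fraction = 343.61/520.74 = 0.660.

0.660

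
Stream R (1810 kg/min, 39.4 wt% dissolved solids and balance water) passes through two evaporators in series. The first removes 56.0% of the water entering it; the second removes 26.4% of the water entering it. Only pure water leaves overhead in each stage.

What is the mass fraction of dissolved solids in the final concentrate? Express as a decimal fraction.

water in feed = 1810×0.606 = 1096.9 kg/min.
After stage 1: water left = (1−0.560)×1096.9 = 482.62; stream total = 1195.8 kg/min.
After stage 2: water left = (1−0.264)×482.62 = 355.21; final concentrate = 1068.3 kg/min.
dissolved solids fraction = 713.14/1068.3 = 0.668.

0.668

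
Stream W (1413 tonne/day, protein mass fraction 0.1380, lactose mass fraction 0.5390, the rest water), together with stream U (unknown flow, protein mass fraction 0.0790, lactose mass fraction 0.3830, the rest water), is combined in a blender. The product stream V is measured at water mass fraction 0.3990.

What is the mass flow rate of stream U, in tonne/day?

772.6 tonne/day

Let U be the unknown flow. Total out = 1413 + U.
water balance: 456.4 + 0.538·U = 0.399·(1413 + U)
(0.538 − 0.399)·U = 0.399×1413 − 456.4 = 107.39
U = 107.39 / 0.139 = 772.58 tonne/day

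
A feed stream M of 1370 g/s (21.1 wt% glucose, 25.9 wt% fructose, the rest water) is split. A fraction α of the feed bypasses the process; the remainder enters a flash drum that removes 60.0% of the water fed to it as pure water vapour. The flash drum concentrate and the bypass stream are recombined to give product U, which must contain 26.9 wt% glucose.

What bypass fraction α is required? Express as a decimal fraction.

All 1370×0.211 = 289.07 g/s of glucose reaches U, so U = 289.07/0.269 = 1074.6 g/s and vapour = 295.39 g/s.
The evaporator receives (1−α)·1370 of feed at 0.530 water and removes 0.600 of that water:
0.600×0.530×(1−α)×1370 = 295.39
(1−α) = 295.39/435.66 = 0.6780;  α = 0.3220.

0.322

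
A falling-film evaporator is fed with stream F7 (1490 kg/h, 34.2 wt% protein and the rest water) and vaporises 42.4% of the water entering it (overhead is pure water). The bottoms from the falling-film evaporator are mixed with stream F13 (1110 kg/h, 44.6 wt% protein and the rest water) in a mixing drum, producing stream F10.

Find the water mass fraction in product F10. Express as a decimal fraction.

Vapour removed = 0.424×0.658×1490 = 415.7 kg/h; concentrate = 1074.3 kg/h.
water reaching the mixer = 564.72 (from concentrate) + 1110×0.554 = 1179.7 kg/h.
Product flow = 1074.3 + 1110 = 2184.3 kg/h; water fraction = 0.540.

0.540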